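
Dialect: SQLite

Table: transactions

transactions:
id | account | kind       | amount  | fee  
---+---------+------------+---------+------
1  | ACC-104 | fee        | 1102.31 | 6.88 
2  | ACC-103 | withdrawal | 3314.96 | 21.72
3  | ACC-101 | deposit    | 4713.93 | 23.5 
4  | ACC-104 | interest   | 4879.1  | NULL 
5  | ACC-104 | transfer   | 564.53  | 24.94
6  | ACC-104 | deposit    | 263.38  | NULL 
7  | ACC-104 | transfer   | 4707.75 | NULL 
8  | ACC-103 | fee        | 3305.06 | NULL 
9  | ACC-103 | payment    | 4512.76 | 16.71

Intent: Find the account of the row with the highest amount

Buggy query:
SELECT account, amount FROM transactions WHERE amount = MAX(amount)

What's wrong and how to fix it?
Bug: WHERE is evaluated per row; an aggregate over the whole table isn't defined there

Fix: Use a subquery: WHERE amount = (SELECT MAX(amount) FROM transactions)

Corrected query:
SELECT account, amount FROM transactions WHERE amount = (SELECT MAX(amount) FROM transactions)

Result:
account | amount
--------+-------
ACC-104 | 4879.1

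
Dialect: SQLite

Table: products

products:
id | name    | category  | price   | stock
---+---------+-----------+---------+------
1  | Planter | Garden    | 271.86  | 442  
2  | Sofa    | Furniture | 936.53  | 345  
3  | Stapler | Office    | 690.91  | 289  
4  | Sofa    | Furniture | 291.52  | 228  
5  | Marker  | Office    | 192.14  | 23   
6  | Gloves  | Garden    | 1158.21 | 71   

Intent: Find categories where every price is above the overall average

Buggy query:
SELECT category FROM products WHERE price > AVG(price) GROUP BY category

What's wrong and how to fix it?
Bug: WHERE evaluates per row before aggregation, so AVG() is unavailable

Fix: Use a subquery for AVG and a HAVING MIN(...) filter so the condition holds for every row in the group

Corrected query:
SELECT category FROM products GROUP BY category HAVING MIN(price) > (SELECT AVG(price) FROM products)

Result:
(no rows)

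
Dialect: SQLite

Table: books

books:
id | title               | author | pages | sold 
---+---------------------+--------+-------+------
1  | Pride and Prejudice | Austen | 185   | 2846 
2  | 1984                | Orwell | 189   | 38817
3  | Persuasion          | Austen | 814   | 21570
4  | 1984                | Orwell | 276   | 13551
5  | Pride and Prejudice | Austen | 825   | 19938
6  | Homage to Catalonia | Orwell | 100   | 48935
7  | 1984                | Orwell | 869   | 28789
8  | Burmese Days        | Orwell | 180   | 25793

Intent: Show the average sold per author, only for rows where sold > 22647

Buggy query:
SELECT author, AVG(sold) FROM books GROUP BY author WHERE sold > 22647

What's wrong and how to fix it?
Bug: WHERE cannot follow GROUP BY

Fix: Move the WHERE clause before GROUP BY

Corrected query:
SELECT author, AVG(sold) FROM books WHERE sold > 22647 GROUP BY author

Result:
author | AVG(sold)
-------+----------
Orwell | 35583.5  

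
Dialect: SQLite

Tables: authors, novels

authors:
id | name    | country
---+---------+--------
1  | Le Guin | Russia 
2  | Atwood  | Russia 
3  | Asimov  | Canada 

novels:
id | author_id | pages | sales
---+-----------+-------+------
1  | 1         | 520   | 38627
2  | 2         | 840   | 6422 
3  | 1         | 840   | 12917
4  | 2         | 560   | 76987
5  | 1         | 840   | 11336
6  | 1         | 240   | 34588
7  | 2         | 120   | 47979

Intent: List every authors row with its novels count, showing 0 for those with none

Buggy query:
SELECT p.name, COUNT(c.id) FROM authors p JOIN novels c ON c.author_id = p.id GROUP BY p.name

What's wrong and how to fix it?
Bug: INNER JOIN drops authors rows that have no matching novels rows

Fix: Use LEFT JOIN so parents without children still appear (COUNT(c.id) gives 0)

Corrected query:
SELECT p.name, COUNT(c.id) FROM authors p LEFT JOIN novels c ON c.author_id = p.id GROUP BY p.name

Result:
name    | COUNT(c.id)
--------+------------
Asimov  | 0          
Atwood  | 3          
Le Guin | 4          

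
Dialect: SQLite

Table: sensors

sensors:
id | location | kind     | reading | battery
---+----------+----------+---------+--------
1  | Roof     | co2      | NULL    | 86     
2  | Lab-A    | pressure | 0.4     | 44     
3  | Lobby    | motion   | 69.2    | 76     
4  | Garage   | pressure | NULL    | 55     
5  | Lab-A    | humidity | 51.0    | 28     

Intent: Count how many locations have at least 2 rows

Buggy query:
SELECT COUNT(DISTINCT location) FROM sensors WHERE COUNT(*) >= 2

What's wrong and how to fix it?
Bug: COUNT(*) cannot appear in WHERE; the per-group count doesn't exist yet

Fix: Group first with HAVING COUNT(*) >= 2, then COUNT the resulting groups

Corrected query:
SELECT COUNT(*) FROM (SELECT location FROM sensors GROUP BY location HAVING COUNT(*) >= 2)

Result:
COUNT(*)
--------
1       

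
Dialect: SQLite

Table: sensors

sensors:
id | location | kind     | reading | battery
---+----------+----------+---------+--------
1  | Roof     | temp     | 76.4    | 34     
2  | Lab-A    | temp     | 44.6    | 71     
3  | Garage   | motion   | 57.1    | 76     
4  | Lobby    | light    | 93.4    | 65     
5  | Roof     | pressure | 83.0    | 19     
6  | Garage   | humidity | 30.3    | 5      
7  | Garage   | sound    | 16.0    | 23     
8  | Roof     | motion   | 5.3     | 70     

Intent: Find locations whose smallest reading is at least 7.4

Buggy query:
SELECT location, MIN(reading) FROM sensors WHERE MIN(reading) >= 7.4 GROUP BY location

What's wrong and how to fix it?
Bug: Aggregates like MIN are computed per group after WHERE runs

Fix: Replace WHERE with HAVING after the GROUP BY

Corrected query:
SELECT location, MIN(reading) FROM sensors GROUP BY location HAVING MIN(reading) >= 7.4

Result:
location | MIN(reading)
---------+-------------
Garage   | 16          
Lab-A    | 44.6        
Lobby    | 93.4        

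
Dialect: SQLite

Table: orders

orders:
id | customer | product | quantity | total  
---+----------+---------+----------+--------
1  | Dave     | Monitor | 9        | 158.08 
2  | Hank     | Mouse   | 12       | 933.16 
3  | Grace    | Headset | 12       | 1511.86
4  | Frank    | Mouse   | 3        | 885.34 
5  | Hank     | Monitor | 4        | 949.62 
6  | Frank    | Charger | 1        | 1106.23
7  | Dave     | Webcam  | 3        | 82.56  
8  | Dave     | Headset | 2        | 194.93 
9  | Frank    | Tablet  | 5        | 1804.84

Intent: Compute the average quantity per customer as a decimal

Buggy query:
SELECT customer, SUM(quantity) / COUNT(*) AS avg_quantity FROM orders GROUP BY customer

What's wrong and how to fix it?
Bug: Both operands are integers, so '/' performs integer division and truncates

Fix: Cast one side to REAL so the division keeps the fractional part

Corrected query:
SELECT customer, SUM(quantity) * 1.0 / COUNT(*) AS avg_quantity FROM orders GROUP BY customer

Result:
customer | avg_quantity
---------+-------------
Dave     | 4.666667    
Frank    | 3           
Grace    | 12          
Hank     | 8           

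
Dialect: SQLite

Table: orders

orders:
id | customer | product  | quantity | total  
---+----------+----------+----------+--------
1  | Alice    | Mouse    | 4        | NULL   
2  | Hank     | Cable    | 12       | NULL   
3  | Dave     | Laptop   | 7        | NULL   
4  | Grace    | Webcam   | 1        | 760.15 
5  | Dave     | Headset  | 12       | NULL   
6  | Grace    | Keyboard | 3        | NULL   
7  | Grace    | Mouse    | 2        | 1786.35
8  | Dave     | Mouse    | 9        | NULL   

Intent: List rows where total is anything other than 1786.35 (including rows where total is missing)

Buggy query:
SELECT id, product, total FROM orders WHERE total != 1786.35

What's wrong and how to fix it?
Bug: 'total != 1786.35' is unknown when total is NULL, so NULL rows are silently excluded

Fix: Add an explicit OR total IS NULL to include the missing-value rows

Corrected query:
SELECT id, product, total FROM orders WHERE total != 1786.35 OR total IS NULL

Result:
id | product  | total 
---+----------+-------
1  | Mouse    | NULL  
2  | Cable    | NULL  
3  | Laptop   | NULL  
4  | Webcam   | 760.15
5  | Headset  | NULL  
6  | Keyboard | NULL  
8  | Mouse    | NULL  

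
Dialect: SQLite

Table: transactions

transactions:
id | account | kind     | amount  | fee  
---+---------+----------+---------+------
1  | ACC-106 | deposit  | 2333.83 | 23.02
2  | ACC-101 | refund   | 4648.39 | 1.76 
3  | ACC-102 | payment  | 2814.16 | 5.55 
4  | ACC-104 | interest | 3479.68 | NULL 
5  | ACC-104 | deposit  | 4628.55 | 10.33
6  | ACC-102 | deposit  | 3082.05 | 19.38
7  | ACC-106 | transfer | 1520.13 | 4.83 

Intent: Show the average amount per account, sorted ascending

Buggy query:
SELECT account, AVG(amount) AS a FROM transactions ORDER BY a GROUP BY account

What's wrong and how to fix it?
Bug: GROUP BY must precede ORDER BY

Fix: Move ORDER BY to the end, after GROUP BY

Corrected query:
SELECT account, AVG(amount) AS a FROM transactions GROUP BY account ORDER BY a

Result:
account | a       
--------+---------
ACC-106 | 1926.98 
ACC-102 | 2948.105
ACC-104 | 4054.115
ACC-101 | 4648.39 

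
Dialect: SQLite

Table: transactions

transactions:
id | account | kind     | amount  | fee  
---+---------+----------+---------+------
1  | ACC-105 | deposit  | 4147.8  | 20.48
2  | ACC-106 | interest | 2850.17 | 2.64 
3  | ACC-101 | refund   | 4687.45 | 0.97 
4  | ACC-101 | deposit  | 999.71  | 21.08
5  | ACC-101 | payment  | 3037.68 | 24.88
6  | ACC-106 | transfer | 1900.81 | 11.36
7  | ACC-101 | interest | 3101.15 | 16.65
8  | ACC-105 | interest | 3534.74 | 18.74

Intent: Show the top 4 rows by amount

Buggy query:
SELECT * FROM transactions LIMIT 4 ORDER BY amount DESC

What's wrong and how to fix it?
Bug: ORDER BY cannot follow LIMIT; LIMIT is the final clause

Fix: Sort with ORDER BY, then apply LIMIT

Corrected query:
SELECT * FROM transactions ORDER BY amount DESC LIMIT 4

Result:
id | account | kind     | amount  | fee  
---+---------+----------+---------+------
3  | ACC-101 | refund   | 4687.45 | 0.97 
1  | ACC-105 | deposit  | 4147.8  | 20.48
8  | ACC-105 | interest | 3534.74 | 18.74
7  | ACC-101 | interest | 3101.15 | 16.65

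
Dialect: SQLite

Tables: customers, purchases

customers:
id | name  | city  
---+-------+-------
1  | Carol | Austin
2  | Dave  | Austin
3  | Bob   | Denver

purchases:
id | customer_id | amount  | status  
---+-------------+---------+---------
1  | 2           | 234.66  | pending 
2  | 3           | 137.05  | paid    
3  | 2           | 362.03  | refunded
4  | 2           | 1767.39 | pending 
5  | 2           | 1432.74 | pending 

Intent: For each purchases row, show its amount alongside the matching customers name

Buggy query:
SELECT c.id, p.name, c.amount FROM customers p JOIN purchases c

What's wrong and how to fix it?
Bug: Missing join condition: each purchases row is matched to all customers rows instead of just its own

Fix: Specify the join condition linking the foreign key to the parent id

Corrected query:
SELECT c.id, p.name, c.amount FROM customers p JOIN purchases c ON c.customer_id = p.id

Result:
id | name | amount 
---+------+--------
1  | Dave | 234.66 
2  | Bob  | 137.05 
3  | Dave | 362.03 
4  | Dave | 1767.39
5  | Dave | 1432.74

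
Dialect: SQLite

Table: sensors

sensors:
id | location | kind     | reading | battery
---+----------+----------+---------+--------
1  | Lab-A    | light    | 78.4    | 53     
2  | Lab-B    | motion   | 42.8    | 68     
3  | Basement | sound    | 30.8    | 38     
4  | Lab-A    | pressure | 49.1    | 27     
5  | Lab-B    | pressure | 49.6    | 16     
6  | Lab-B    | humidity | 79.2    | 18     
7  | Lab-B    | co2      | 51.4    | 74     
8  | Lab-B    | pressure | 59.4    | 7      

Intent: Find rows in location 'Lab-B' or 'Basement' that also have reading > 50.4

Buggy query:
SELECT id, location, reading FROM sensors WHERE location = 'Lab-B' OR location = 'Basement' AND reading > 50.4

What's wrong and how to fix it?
Bug: Without parentheses, AND is evaluated before OR, so the reading filter only applies to the 'Basement' branch

Fix: Add parentheses around the OR so the AND applies to both alternatives

Corrected query:
SELECT id, location, reading FROM sensors WHERE (location = 'Lab-B' OR location = 'Basement') AND reading > 50.4

Result:
id | location | reading
---+----------+--------
6  | Lab-B    | 79.2   
7  | Lab-B    | 51.4   
8  | Lab-B    | 59.4   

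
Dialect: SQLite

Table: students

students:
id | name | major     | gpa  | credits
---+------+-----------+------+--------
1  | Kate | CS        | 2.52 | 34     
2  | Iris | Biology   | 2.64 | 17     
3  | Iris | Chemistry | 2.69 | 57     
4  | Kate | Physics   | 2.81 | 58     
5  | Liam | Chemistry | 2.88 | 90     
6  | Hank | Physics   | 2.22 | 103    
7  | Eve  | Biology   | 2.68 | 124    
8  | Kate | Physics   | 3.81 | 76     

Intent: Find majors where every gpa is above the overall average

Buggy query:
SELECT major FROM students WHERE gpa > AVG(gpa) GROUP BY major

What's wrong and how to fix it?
Bug: WHERE evaluates per row before aggregation, so AVG() is unavailable

Fix: Use a subquery for AVG and a HAVING MIN(...) filter so the condition holds for every row in the group

Corrected query:
SELECT major FROM students GROUP BY major HAVING MIN(gpa) > (SELECT AVG(gpa) FROM students)

Result:
(no rows)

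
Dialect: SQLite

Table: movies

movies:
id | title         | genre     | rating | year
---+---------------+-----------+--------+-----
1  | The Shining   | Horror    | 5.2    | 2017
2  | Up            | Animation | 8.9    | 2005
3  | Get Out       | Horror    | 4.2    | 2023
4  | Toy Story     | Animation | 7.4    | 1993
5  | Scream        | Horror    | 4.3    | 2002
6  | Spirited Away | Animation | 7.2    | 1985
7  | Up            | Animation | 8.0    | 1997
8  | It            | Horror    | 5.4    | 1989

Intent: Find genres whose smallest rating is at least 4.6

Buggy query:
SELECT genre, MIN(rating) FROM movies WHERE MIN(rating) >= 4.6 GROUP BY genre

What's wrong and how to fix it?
Bug: MIN() in WHERE is a misuse of aggregate

Fix: Replace WHERE with HAVING after the GROUP BY

Corrected query:
SELECT genre, MIN(rating) FROM movies GROUP BY genre HAVING MIN(rating) >= 4.6

Result:
genre     | MIN(rating)
----------+------------
Animation | 7.2        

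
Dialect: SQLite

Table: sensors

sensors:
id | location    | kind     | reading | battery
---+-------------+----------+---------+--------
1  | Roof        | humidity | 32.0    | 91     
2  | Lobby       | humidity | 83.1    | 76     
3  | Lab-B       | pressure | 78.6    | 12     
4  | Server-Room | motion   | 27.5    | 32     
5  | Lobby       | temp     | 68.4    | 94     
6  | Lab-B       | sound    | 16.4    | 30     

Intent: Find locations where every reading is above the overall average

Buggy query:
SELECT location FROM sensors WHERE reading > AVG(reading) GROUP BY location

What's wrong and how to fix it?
Bug: AVG() is an aggregate; it can't sit directly in WHERE

Fix: Use a subquery for AVG and a HAVING MIN(...) filter so the condition holds for every row in the group

Corrected query:
SELECT location FROM sensors GROUP BY location HAVING MIN(reading) > (SELECT AVG(reading) FROM sensors)

Result:
location
--------
Lobby   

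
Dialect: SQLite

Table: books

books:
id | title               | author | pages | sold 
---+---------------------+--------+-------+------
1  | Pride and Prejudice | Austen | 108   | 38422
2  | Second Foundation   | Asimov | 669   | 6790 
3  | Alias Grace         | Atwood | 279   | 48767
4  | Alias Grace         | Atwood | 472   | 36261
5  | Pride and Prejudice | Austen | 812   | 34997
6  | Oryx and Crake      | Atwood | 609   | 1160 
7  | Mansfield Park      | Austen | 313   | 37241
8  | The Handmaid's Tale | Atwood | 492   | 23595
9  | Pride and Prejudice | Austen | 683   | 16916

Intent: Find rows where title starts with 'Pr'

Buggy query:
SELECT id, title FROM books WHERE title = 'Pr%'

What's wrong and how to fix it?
Bug: Wildcards only work with LIKE; '=' treats '%' as a literal character

Fix: Replace '=' with LIKE so 'Pr%' is treated as a pattern

Corrected query:
SELECT id, title FROM books WHERE title LIKE 'Pr%'

Result:
id | title              
---+--------------------
1  | Pride and Prejudice
5  | Pride and Prejudice
9  | Pride and Prejudice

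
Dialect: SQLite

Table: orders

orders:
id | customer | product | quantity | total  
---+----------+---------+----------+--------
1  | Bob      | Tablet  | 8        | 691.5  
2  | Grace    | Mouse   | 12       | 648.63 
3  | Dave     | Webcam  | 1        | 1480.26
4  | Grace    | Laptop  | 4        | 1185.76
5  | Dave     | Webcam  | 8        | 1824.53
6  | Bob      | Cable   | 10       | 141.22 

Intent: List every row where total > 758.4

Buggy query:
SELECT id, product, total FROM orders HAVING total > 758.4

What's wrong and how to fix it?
Bug: This is a non-aggregate query (no GROUP BY, no aggregates), so in SQLite the HAVING clause is invalid here; a row-level condition belongs in WHERE

Fix: Replace HAVING with WHERE since the condition applies to individual rows

Corrected query:
SELECT id, product, total FROM orders WHERE total > 758.4

Result:
id | product | total  
---+---------+--------
3  | Webcam  | 1480.26
4  | Laptop  | 1185.76
5  | Webcam  | 1824.53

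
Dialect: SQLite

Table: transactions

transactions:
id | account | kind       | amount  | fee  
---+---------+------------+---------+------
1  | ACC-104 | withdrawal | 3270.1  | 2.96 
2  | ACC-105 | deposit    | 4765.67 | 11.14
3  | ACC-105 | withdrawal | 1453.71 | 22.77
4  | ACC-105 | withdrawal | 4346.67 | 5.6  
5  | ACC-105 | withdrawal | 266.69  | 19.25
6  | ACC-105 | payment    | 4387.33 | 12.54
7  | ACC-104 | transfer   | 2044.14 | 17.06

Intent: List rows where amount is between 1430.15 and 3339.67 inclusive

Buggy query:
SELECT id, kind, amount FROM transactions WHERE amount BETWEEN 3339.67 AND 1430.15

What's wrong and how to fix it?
Bug: BETWEEN expects the lower bound first; with 3339.67 AND 1430.15 the range is empty

Fix: Write BETWEEN 1430.15 AND 3339.67

Corrected query:
SELECT id, kind, amount FROM transactions WHERE amount BETWEEN 1430.15 AND 3339.67

Result:
id | kind       | amount 
---+------------+--------
1  | withdrawal | 3270.1 
3  | withdrawal | 1453.71
7  | transfer   | 2044.14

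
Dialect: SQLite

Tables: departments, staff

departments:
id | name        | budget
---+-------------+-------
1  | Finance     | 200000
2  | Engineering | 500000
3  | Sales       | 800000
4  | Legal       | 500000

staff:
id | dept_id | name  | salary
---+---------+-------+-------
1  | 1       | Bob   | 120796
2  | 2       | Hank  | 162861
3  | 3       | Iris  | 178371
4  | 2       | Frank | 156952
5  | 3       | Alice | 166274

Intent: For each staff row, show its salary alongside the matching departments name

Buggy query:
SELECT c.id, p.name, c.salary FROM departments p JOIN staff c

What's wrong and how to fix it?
Bug: Missing join condition: each staff row is matched to all departments rows instead of just its own

Fix: Add ON c.dept_id = p.id to the JOIN

Corrected query:
SELECT c.id, p.name, c.salary FROM departments p JOIN staff c ON c.dept_id = p.id

Result:
id | name        | salary
---+-------------+-------
1  | Finance     | 120796
2  | Engineering | 162861
3  | Sales       | 178371
4  | Engineering | 156952
5  | Sales       | 166274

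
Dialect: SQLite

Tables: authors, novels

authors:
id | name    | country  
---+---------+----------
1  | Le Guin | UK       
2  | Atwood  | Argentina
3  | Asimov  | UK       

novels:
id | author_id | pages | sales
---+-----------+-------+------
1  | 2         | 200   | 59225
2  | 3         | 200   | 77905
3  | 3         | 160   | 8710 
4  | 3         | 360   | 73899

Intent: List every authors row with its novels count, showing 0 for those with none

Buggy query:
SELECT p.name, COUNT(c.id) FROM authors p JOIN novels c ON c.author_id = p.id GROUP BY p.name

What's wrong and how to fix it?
Bug: INNER JOIN drops authors rows that have no matching novels rows

Fix: Switch to LEFT JOIN to retain unmatched parent rows

Corrected query:
SELECT p.name, COUNT(c.id) FROM authors p LEFT JOIN novels c ON c.author_id = p.id GROUP BY p.name

Result:
name    | COUNT(c.id)
--------+------------
Asimov  | 3          
Atwood  | 1          
Le Guin | 0          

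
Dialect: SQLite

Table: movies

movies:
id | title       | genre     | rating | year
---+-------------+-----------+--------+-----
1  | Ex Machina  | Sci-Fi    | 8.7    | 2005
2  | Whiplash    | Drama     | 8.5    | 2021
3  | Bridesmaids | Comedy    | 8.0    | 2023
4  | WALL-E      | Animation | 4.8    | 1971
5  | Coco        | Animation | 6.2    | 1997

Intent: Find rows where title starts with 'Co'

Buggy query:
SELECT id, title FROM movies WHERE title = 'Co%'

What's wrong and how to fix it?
Bug: '=' compares the literal string including the % character; pattern matching needs LIKE

Fix: Use LIKE for wildcard pattern matching

Corrected query:
SELECT id, title FROM movies WHERE title LIKE 'Co%'

Result:
id | title
---+------
5  | Coco 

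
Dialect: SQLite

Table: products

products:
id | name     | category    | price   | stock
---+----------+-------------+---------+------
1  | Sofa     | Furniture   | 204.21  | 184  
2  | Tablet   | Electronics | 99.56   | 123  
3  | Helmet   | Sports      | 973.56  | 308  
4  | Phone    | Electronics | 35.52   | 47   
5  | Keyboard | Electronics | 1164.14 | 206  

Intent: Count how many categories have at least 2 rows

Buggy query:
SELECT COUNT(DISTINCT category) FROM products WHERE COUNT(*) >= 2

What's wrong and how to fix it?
Bug: COUNT(*) cannot appear in WHERE; the per-group count doesn't exist yet

Fix: Group first with HAVING COUNT(*) >= 2, then COUNT the resulting groups

Corrected query:
SELECT COUNT(*) FROM (SELECT category FROM products GROUP BY category HAVING COUNT(*) >= 2)

Result:
COUNT(*)
--------
1       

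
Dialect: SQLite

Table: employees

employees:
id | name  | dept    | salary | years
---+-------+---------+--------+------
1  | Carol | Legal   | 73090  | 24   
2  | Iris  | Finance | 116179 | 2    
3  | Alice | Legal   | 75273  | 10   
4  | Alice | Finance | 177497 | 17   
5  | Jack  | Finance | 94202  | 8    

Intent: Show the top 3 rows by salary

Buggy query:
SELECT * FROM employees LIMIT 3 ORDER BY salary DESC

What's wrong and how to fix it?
Bug: LIMIT must come after ORDER BY

Fix: Sort with ORDER BY, then apply LIMIT

Corrected query:
SELECT * FROM employees ORDER BY salary DESC LIMIT 3

Result:
id | name  | dept    | salary | years
---+-------+---------+--------+------
4  | Alice | Finance | 177497 | 17   
2  | Iris  | Finance | 116179 | 2    
5  | Jack  | Finance | 94202  | 8    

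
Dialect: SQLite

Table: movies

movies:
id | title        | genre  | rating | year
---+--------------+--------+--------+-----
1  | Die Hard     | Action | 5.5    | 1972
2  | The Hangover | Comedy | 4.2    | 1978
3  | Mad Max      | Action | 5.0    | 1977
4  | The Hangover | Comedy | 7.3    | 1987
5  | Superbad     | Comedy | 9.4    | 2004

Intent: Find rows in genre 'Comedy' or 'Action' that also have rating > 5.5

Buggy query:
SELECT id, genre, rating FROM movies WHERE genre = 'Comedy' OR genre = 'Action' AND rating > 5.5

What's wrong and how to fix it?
Bug: AND binds tighter than OR, so this parses as genre = 'Comedy' OR (genre = 'Action' AND rating > 5.5)

Fix: Add parentheses around the OR so the AND applies to both alternatives

Corrected query:
SELECT id, genre, rating FROM movies WHERE (genre = 'Comedy' OR genre = 'Action') AND rating > 5.5

Result:
id | genre  | rating
---+--------+-------
4  | Comedy | 7.3   
5  | Comedy | 9.4   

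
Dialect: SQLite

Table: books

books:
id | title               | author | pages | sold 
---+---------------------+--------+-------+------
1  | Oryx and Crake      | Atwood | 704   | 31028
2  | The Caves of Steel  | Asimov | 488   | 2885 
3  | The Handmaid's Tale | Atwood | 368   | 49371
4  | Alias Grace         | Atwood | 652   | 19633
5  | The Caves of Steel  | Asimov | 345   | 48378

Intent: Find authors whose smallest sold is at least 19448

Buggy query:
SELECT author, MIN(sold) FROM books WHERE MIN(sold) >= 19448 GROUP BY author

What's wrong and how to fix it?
Bug: Aggregates like MIN are computed per group after WHERE runs

Fix: Use HAVING for the per-group MIN condition

Corrected query:
SELECT author, MIN(sold) FROM books GROUP BY author HAVING MIN(sold) >= 19448

Result:
author | MIN(sold)
-------+----------
Atwood | 19633    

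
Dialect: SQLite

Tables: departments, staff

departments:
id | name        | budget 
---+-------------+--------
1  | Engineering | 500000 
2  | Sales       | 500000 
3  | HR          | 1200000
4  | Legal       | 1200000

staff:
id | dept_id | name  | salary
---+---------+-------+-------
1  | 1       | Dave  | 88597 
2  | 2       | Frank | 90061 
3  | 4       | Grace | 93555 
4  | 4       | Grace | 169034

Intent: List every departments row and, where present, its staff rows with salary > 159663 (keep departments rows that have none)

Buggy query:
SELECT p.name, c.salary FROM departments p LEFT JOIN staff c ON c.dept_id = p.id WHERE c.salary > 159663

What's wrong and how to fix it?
Bug: A WHERE condition on the right-hand table after LEFT JOIN drops unmatched parents

Fix: Move the right-table condition into the ON clause so unmatched parents are kept

Corrected query:
SELECT p.name, c.salary FROM departments p LEFT JOIN staff c ON c.dept_id = p.id AND c.salary > 159663

Result:
name        | salary
------------+-------
Engineering | NULL  
Sales       | NULL  
HR          | NULL  
Legal       | 169034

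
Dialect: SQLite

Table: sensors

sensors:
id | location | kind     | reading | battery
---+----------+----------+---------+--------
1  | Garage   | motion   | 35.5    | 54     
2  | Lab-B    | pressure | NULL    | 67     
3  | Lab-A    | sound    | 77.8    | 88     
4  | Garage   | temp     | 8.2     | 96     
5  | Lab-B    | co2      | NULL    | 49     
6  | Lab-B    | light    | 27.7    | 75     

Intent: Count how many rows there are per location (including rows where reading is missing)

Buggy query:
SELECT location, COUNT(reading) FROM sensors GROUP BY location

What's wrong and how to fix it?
Bug: COUNT(reading) skips NULLs, so groups with missing reading are undercounted

Fix: Use COUNT(*) to count all rows regardless of NULL

Corrected query:
SELECT location, COUNT(*) FROM sensors GROUP BY location

Result:
location | COUNT(*)
---------+---------
Garage   | 2       
Lab-A    | 1       
Lab-B    | 3       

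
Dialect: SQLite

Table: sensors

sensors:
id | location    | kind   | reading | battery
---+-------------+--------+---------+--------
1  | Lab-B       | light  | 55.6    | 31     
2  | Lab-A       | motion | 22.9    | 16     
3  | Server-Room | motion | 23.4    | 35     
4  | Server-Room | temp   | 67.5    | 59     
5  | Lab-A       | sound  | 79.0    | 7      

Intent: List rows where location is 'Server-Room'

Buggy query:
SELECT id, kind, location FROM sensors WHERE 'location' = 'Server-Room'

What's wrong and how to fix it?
Bug: Single quotes denote string literals in SQL; the column name is being compared as a constant string

Fix: Reference the column as location without single quotes

Corrected query:
SELECT id, kind, location FROM sensors WHERE location = 'Server-Room'

Result:
id | kind   | location   
---+--------+------------
3  | motion | Server-Room
4  | temp   | Server-Room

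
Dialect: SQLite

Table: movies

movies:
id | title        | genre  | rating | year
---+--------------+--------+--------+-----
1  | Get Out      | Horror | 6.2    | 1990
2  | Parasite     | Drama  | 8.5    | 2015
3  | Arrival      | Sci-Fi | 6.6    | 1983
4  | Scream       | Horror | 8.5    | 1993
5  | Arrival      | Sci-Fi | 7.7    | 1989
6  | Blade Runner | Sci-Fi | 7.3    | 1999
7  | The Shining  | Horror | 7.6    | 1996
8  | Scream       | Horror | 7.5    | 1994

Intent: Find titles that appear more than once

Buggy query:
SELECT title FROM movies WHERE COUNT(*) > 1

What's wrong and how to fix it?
Bug: WHERE can't reference COUNT(*); aggregates are computed after WHERE

Fix: GROUP BY title, then filter groups with HAVING COUNT(*) > 1

Corrected query:
SELECT title FROM movies GROUP BY title HAVING COUNT(*) > 1

Result:
title  
-------
Arrival
Scream 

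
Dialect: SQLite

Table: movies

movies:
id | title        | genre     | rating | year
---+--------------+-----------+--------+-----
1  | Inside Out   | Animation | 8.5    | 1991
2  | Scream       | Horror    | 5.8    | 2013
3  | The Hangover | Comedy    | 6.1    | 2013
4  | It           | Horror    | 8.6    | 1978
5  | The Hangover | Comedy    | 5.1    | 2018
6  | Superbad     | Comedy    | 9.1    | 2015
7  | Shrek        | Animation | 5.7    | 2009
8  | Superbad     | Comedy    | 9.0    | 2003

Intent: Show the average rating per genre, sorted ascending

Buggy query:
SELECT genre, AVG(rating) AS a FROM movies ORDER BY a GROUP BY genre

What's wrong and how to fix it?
Bug: GROUP BY must precede ORDER BY

Fix: Reorder: SELECT … FROM … GROUP BY … ORDER BY …

Corrected query:
SELECT genre, AVG(rating) AS a FROM movies GROUP BY genre ORDER BY a

Result:
genre     | a    
----------+------
Animation | 7.1  
Horror    | 7.2  
Comedy    | 7.325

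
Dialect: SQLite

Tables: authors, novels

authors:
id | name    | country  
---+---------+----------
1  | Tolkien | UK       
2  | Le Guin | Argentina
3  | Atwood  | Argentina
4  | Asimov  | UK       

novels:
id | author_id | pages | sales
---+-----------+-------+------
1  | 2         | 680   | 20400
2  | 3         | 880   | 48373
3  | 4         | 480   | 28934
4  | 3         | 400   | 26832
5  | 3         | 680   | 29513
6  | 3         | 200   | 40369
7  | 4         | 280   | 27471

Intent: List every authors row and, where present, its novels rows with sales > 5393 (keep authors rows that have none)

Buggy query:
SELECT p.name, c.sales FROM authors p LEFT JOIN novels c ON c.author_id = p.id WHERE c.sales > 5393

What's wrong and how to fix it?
Bug: Filtering c.sales in WHERE discards the NULL rows produced by LEFT JOIN, turning it into an inner join

Fix: Put 'c.sales > 5393' in the JOIN's ON clause instead of WHERE

Corrected query:
SELECT p.name, c.sales FROM authors p LEFT JOIN novels c ON c.author_id = p.id AND c.sales > 5393

Result:
name    | sales
--------+------
Tolkien | NULL 
Le Guin | 20400
Atwood  | 26832
Atwood  | 29513
Atwood  | 40369
Atwood  | 48373
Asimov  | 27471
Asimov  | 28934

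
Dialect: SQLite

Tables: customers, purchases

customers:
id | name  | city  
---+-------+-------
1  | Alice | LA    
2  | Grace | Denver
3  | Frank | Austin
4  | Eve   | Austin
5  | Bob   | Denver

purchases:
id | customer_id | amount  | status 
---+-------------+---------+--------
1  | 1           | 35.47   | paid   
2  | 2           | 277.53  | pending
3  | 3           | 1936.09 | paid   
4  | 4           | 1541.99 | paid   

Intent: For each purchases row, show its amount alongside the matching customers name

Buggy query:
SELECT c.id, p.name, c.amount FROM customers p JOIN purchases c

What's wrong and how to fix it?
Bug: Missing join condition: each purchases row is matched to all customers rows instead of just its own

Fix: Specify the join condition linking the foreign key to the parent id

Corrected query:
SELECT c.id, p.name, c.amount FROM customers p JOIN purchases c ON c.customer_id = p.id

Result:
id | name  | amount 
---+-------+--------
1  | Alice | 35.47  
2  | Grace | 277.53 
3  | Frank | 1936.09
4  | Eve   | 1541.99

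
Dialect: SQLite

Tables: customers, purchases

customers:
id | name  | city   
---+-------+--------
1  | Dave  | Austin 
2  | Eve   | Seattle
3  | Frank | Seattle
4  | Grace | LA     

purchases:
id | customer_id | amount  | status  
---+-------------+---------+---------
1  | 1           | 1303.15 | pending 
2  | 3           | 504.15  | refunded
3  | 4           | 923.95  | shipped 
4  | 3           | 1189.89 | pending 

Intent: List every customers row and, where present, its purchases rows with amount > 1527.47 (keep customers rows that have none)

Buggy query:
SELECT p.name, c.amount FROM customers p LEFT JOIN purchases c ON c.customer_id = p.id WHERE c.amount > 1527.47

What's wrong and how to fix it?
Bug: Filtering c.amount in WHERE discards the NULL rows produced by LEFT JOIN, turning it into an inner join

Fix: Move the right-table condition into the ON clause so unmatched parents are kept

Corrected query:
SELECT p.name, c.amount FROM customers p LEFT JOIN purchases c ON c.customer_id = p.id AND c.amount > 1527.47

Result:
name  | amount
------+-------
Dave  | NULL  
Eve   | NULL  
Frank | NULL  
Grace | NULL  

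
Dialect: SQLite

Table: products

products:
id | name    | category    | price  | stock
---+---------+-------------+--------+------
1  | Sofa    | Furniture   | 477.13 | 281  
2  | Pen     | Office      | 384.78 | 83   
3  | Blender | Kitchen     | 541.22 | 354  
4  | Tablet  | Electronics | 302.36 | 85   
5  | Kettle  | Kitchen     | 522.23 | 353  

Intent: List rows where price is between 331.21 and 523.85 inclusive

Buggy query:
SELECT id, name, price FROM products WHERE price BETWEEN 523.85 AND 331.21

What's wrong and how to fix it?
Bug: The bounds are reversed; BETWEEN a AND b requires a <= b to match anything

Fix: Swap the bounds so the smaller value comes first

Corrected query:
SELECT id, name, price FROM products WHERE price BETWEEN 331.21 AND 523.85

Result:
id | name   | price 
---+--------+-------
1  | Sofa   | 477.13
2  | Pen    | 384.78
5  | Kettle | 522.23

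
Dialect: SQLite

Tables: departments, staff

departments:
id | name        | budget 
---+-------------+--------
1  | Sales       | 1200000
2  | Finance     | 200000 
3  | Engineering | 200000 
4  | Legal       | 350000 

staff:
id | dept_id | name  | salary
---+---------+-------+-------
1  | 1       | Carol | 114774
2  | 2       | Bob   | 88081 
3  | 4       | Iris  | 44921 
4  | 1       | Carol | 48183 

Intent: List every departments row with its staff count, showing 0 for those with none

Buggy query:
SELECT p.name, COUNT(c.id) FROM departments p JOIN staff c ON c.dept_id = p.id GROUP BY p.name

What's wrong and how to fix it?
Bug: An inner join excludes parents with zero children

Fix: Switch to LEFT JOIN to retain unmatched parent rows

Corrected query:
SELECT p.name, COUNT(c.id) FROM departments p LEFT JOIN staff c ON c.dept_id = p.id GROUP BY p.name

Result:
name        | COUNT(c.id)
------------+------------
Engineering | 0          
Finance     | 1          
Legal       | 1          
Sales       | 2          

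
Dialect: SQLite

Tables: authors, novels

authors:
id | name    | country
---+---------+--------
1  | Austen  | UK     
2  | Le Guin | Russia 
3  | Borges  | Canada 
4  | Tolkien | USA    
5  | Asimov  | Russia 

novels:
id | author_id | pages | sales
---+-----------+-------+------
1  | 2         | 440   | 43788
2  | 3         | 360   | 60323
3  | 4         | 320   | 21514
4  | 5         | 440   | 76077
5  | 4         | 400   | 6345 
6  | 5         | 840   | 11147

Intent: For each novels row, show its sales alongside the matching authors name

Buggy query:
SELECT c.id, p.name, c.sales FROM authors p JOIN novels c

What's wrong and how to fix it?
Bug: JOIN with no ON clause produces a cartesian product; every novels row pairs with every authors row

Fix: Specify the join condition linking the foreign key to the parent id

Corrected query:
SELECT c.id, p.name, c.sales FROM authors p JOIN novels c ON c.author_id = p.id

Result:
id | name    | sales
---+---------+------
1  | Le Guin | 43788
2  | Borges  | 60323
3  | Tolkien | 21514
4  | Asimov  | 76077
5  | Tolkien | 6345 
6  | Asimov  | 11147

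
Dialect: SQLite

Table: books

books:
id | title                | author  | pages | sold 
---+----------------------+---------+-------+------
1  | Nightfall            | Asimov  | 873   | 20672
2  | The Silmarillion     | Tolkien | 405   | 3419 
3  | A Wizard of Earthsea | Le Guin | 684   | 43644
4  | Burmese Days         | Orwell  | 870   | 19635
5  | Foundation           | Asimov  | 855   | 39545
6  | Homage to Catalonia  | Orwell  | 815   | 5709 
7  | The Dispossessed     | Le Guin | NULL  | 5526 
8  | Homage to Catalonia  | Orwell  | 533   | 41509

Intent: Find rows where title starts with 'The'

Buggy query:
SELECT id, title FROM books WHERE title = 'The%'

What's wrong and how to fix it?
Bug: '=' compares the literal string including the % character; pattern matching needs LIKE

Fix: Use LIKE for wildcard pattern matching

Corrected query:
SELECT id, title FROM books WHERE title LIKE 'The%'

Result:
id | title           
---+-----------------
2  | The Silmarillion
7  | The Dispossessed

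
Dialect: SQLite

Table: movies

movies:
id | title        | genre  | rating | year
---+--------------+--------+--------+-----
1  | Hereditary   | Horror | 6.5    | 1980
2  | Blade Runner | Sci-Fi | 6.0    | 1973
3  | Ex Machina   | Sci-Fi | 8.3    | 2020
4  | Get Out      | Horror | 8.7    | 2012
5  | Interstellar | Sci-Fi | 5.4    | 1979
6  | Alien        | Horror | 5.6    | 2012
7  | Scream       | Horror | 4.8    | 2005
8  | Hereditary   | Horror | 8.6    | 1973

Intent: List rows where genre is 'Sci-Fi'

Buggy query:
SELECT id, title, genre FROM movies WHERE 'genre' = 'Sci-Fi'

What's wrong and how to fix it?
Bug: 'genre' in single quotes is a string literal, not the column; the comparison is literal-vs-literal and never true

Fix: Reference the column as genre without single quotes

Corrected query:
SELECT id, title, genre FROM movies WHERE genre = 'Sci-Fi'

Result:
id | title        | genre 
---+--------------+-------
2  | Blade Runner | Sci-Fi
3  | Ex Machina   | Sci-Fi
5  | Interstellar | Sci-Fi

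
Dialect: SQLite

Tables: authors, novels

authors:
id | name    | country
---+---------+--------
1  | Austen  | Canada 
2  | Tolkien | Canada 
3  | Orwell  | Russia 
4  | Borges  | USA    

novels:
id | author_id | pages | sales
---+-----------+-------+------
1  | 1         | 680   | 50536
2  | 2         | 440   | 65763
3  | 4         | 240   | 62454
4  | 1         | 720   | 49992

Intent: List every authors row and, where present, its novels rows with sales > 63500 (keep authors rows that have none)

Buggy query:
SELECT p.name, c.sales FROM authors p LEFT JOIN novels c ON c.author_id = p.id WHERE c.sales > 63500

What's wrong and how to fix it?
Bug: A WHERE condition on the right-hand table after LEFT JOIN drops unmatched parents

Fix: Put 'c.sales > 63500' in the JOIN's ON clause instead of WHERE

Corrected query:
SELECT p.name, c.sales FROM authors p LEFT JOIN novels c ON c.author_id = p.id AND c.sales > 63500

Result:
name    | sales
--------+------
Austen  | NULL 
Tolkien | 65763
Orwell  | NULL 
Borges  | NULL 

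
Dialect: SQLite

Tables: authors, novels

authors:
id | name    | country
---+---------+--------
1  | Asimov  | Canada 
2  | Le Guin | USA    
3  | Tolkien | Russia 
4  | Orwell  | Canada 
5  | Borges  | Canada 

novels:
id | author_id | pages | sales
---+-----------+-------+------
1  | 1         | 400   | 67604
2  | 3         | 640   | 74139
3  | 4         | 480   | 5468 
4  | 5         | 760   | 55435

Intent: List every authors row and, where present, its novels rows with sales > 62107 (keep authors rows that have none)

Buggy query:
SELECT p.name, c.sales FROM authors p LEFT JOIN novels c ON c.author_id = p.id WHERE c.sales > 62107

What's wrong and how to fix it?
Bug: A WHERE condition on the right-hand table after LEFT JOIN drops unmatched parents

Fix: Move the right-table condition into the ON clause so unmatched parents are kept

Corrected query:
SELECT p.name, c.sales FROM authors p LEFT JOIN novels c ON c.author_id = p.id AND c.sales > 62107

Result:
name    | sales
--------+------
Asimov  | 67604
Le Guin | NULL 
Tolkien | 74139
Orwell  | NULL 
Borges  | NULL 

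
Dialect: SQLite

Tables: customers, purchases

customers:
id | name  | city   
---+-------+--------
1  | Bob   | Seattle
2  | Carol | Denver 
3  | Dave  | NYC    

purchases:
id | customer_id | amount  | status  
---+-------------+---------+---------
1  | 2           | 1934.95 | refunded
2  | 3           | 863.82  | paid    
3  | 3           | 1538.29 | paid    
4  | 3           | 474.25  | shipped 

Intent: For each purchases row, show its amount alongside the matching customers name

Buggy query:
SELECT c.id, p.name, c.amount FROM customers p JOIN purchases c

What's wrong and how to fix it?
Bug: JOIN with no ON clause produces a cartesian product; every purchases row pairs with every customers row

Fix: Specify the join condition linking the foreign key to the parent id

Corrected query:
SELECT c.id, p.name, c.amount FROM customers p JOIN purchases c ON c.customer_id = p.id

Result:
id | name  | amount 
---+-------+--------
1  | Carol | 1934.95
2  | Dave  | 863.82 
3  | Dave  | 1538.29
4  | Dave  | 474.25 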